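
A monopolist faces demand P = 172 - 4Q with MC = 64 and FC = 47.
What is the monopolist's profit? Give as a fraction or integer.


MR = MC: 172 - 8Q = 64
Q* = 27/2
P* = 172 - 4*27/2 = 118
Profit = (P* - MC)*Q* - FC
= (118 - 64)*27/2 - 47
= 54*27/2 - 47
= 729 - 47 = 682

682


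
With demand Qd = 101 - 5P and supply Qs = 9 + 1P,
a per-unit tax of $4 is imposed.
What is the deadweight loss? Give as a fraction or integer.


Pre-tax equilibrium quantity: Q* = 73/3
Post-tax equilibrium quantity: Q_tax = 21
Reduction in quantity: Q* - Q_tax = 10/3
DWL = (1/2) * tax * (Q* - Q_tax)
DWL = (1/2) * 4 * 10/3 = 20/3

20/3


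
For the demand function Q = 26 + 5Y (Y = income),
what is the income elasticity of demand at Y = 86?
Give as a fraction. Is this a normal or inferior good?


dQ/dY = 5
At Y = 86: Q = 26 + 5*86 = 456
Ey = (dQ/dY)(Y/Q) = 5 * 86 / 456 = 215/228
Since Ey > 0, this is a normal good.

215/228 (normal good)


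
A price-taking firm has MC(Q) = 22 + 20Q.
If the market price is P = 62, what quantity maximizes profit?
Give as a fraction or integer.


In perfect competition, profit is maximized where P = MC.
62 = 22 + 20Q
40 = 20Q
Q* = 40/20 = 2

2


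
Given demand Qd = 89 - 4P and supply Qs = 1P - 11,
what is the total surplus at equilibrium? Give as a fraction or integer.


Find equilibrium: 89 - 4P = 1P - 11
89 + 11 = 5P
P* = 100/5 = 20
Q* = 1*20 - 11 = 9
Inverse demand: P = 89/4 - Q/4, so P_max = 89/4
Inverse supply: P = 11 + Q/1, so P_min = 11
CS = (1/2) * 9 * (89/4 - 20) = 81/8
PS = (1/2) * 9 * (20 - 11) = 81/2
TS = CS + PS = 81/8 + 81/2 = 405/8

405/8


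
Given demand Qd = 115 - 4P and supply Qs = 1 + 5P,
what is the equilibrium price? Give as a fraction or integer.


At equilibrium, Qd = Qs.
115 - 4P = 1 + 5P
115 - 1 = 4P + 5P
114 = 9P
P* = 114/9 = 38/3

38/3


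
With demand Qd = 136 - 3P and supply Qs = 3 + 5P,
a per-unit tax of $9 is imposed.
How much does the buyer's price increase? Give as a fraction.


With a per-unit tax, the buyer's price increase depends on relative slopes.
Supply slope: d = 5, Demand slope: b = 3
Buyer's price increase = d * tax / (b + d)
= 5 * 9 / (3 + 5)
= 45 / 8 = 45/8

45/8


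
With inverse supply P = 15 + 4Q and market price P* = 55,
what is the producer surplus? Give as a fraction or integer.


Minimum supply price (at Q=0): P_min = 15
Quantity supplied at P* = 55:
Q* = (55 - 15)/4 = 10
PS = (1/2) * Q* * (P* - P_min)
PS = (1/2) * 10 * (55 - 15)
PS = (1/2) * 10 * 40 = 200

200


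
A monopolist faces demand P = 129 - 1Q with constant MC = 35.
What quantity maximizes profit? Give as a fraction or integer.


TR = P*Q = (129 - 1Q)Q = 129Q - 1Q^2
MR = dTR/dQ = 129 - 2Q
Set MR = MC:
129 - 2Q = 35
94 = 2Q
Q* = 94/2 = 47

47


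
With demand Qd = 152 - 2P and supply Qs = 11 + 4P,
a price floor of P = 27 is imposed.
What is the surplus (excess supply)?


At P = 27:
Qd = 152 - 2*27 = 98
Qs = 11 + 4*27 = 119
Surplus = Qs - Qd = 119 - 98 = 21

21


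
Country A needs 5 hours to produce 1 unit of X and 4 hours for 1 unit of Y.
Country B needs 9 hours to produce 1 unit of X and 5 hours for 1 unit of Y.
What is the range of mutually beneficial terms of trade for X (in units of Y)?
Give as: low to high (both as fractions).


Opportunity cost of X for Country A = hours_X / hours_Y = 5/4 = 5/4 units of Y
Opportunity cost of X for Country B = hours_X / hours_Y = 9/5 = 9/5 units of Y
Terms of trade must be between the two opportunity costs.
Range: 5/4 to 9/5

5/4 to 9/5


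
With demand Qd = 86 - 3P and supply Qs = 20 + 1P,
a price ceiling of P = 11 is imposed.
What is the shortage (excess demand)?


At P = 11:
Qd = 86 - 3*11 = 53
Qs = 20 + 1*11 = 31
Shortage = Qd - Qs = 53 - 31 = 22

22


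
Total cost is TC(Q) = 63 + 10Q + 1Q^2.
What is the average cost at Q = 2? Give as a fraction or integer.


TC(2) = 63 + 10*2 + 1*2^2
TC(2) = 63 + 20 + 4 = 87
AC = TC/Q = 87/2 = 87/2

87/2


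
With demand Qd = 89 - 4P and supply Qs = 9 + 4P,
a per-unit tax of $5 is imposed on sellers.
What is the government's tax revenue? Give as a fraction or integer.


With tax on sellers, new supply: Qs' = 9 + 4(P - 5)
= 4P - 11
New equilibrium quantity:
Q_new = 39
Tax revenue = tax * Q_new = 5 * 39 = 195

195


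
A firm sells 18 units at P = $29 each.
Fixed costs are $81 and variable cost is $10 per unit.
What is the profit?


Total Revenue = P * Q = 29 * 18 = $522
Total Cost = FC + VC*Q = 81 + 10*18 = $261
Profit = TR - TC = 522 - 261 = $261

$261


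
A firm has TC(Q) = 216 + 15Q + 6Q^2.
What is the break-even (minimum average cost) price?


AC(Q) = 216/Q + 15 + 6Q
To minimize: dAC/dQ = -216/Q^2 + 6 = 0
Q^2 = 216/6 = 36
Q* = 6
Min AC = 216/6 + 15 + 6*6
Min AC = 36 + 15 + 36 = 87

87


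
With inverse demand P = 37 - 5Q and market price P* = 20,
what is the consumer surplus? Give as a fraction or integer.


Maximum willingness to pay (at Q=0): P_max = 37
Quantity demanded at P* = 20:
Q* = (37 - 20)/5 = 17/5
CS = (1/2) * Q* * (P_max - P*)
CS = (1/2) * 17/5 * (37 - 20)
CS = (1/2) * 17/5 * 17 = 289/10

289/10


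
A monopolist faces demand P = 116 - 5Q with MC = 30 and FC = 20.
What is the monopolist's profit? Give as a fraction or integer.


MR = MC: 116 - 10Q = 30
Q* = 43/5
P* = 116 - 5*43/5 = 73
Profit = (P* - MC)*Q* - FC
= (73 - 30)*43/5 - 20
= 43*43/5 - 20
= 1849/5 - 20 = 1749/5

1749/5


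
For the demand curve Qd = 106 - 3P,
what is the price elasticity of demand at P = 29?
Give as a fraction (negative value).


dQ/dP = -3
At P = 29: Q = 106 - 3*29 = 19
E = (dQ/dP)(P/Q) = (-3)(29/19) = -87/19

-87/19


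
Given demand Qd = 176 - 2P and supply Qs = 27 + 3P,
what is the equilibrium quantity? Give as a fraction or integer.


First find equilibrium price:
176 - 2P = 27 + 3P
P* = 149/5 = 149/5
Then substitute into demand:
Q* = 176 - 2 * 149/5 = 582/5

582/5


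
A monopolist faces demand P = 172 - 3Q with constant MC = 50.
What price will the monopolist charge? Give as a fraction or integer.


MR = 172 - 6Q
Set MR = MC: 172 - 6Q = 50
Q* = 61/3
Substitute into demand:
P* = 172 - 3*61/3 = 111

111


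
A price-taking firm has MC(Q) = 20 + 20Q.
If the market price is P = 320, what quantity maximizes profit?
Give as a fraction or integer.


In perfect competition, profit is maximized where P = MC.
320 = 20 + 20Q
300 = 20Q
Q* = 300/20 = 15

15


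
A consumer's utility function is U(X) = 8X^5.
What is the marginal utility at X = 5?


MU = dU/dX = 8*5*X^(5-1)
MU = 40*X^4
At X = 5:
MU = 40 * 5^4
MU = 40 * 625 = 25000

25000


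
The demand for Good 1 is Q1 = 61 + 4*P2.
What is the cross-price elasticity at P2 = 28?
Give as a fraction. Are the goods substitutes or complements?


dQ1/dP2 = 4
At P2 = 28: Q1 = 61 + 4*28 = 173
Exy = (dQ1/dP2)(P2/Q1) = 4 * 28 / 173 = 112/173
Since Exy > 0, the goods are substitutes.

112/173 (substitutes)


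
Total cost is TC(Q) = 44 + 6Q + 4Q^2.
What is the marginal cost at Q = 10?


MC = dTC/dQ = 6 + 2*4*Q
At Q = 10:
MC = 6 + 8*10
MC = 6 + 80 = 86

86


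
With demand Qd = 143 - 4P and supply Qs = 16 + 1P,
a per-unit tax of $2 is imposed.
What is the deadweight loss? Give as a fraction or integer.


Pre-tax equilibrium quantity: Q* = 207/5
Post-tax equilibrium quantity: Q_tax = 199/5
Reduction in quantity: Q* - Q_tax = 8/5
DWL = (1/2) * tax * (Q* - Q_tax)
DWL = (1/2) * 2 * 8/5 = 8/5

8/5


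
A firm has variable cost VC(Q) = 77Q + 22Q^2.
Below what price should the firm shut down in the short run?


AVC(Q) = VC(Q)/Q = 77 + 22Q
AVC is increasing in Q, so minimum AVC is at Q -> 0+.
Min AVC = 77
The firm should shut down if P < 77.

77


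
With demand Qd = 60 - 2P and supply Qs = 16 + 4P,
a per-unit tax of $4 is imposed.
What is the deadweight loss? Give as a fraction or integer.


Pre-tax equilibrium quantity: Q* = 136/3
Post-tax equilibrium quantity: Q_tax = 40
Reduction in quantity: Q* - Q_tax = 16/3
DWL = (1/2) * tax * (Q* - Q_tax)
DWL = (1/2) * 4 * 16/3 = 32/3

32/3


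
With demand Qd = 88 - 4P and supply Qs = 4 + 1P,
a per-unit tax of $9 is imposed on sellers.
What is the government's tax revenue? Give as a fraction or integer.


With tax on sellers, new supply: Qs' = 4 + 1(P - 9)
= 1P - 5
New equilibrium quantity:
Q_new = 68/5
Tax revenue = tax * Q_new = 9 * 68/5 = 612/5

612/5


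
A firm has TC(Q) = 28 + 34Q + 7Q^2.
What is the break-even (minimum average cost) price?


AC(Q) = 28/Q + 34 + 7Q
To minimize: dAC/dQ = -28/Q^2 + 7 = 0
Q^2 = 28/7 = 4
Q* = 2
Min AC = 28/2 + 34 + 7*2
Min AC = 14 + 34 + 14 = 62

62


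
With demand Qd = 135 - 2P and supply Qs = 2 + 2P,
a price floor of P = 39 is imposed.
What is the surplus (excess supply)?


At P = 39:
Qd = 135 - 2*39 = 57
Qs = 2 + 2*39 = 80
Surplus = Qs - Qd = 80 - 57 = 23

23


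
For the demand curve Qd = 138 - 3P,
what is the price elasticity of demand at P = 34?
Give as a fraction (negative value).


dQ/dP = -3
At P = 34: Q = 138 - 3*34 = 36
E = (dQ/dP)(P/Q) = (-3)(34/36) = -17/6

-17/6


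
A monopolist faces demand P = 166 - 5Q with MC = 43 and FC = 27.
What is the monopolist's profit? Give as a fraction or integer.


MR = MC: 166 - 10Q = 43
Q* = 123/10
P* = 166 - 5*123/10 = 209/2
Profit = (P* - MC)*Q* - FC
= (209/2 - 43)*123/10 - 27
= 123/2*123/10 - 27
= 15129/20 - 27 = 14589/20

14589/20


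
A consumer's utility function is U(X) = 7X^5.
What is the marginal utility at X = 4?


MU = dU/dX = 7*5*X^(5-1)
MU = 35*X^4
At X = 4:
MU = 35 * 4^4
MU = 35 * 256 = 8960

8960


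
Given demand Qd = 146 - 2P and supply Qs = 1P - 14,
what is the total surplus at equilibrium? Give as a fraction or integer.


Find equilibrium: 146 - 2P = 1P - 14
146 + 14 = 3P
P* = 160/3 = 160/3
Q* = 1*160/3 - 14 = 118/3
Inverse demand: P = 73 - Q/2, so P_max = 73
Inverse supply: P = 14 + Q/1, so P_min = 14
CS = (1/2) * 118/3 * (73 - 160/3) = 3481/9
PS = (1/2) * 118/3 * (160/3 - 14) = 6962/9
TS = CS + PS = 3481/9 + 6962/9 = 3481/3

3481/3


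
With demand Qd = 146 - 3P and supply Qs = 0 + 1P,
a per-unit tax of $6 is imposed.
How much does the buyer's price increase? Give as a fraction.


With a per-unit tax, the buyer's price increase depends on relative slopes.
Supply slope: d = 1, Demand slope: b = 3
Buyer's price increase = d * tax / (b + d)
= 1 * 6 / (3 + 1)
= 6 / 4 = 3/2

3/2


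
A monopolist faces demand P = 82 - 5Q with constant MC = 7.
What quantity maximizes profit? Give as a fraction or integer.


TR = P*Q = (82 - 5Q)Q = 82Q - 5Q^2
MR = dTR/dQ = 82 - 10Q
Set MR = MC:
82 - 10Q = 7
75 = 10Q
Q* = 75/10 = 15/2

15/2


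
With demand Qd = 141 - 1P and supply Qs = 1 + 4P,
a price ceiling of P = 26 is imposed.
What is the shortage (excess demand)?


At P = 26:
Qd = 141 - 1*26 = 115
Qs = 1 + 4*26 = 105
Shortage = Qd - Qs = 115 - 105 = 10

10


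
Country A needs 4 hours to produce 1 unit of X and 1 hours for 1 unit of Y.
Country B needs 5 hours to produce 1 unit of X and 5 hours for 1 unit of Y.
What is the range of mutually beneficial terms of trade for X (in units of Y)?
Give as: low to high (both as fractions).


Opportunity cost of X for Country A = hours_X / hours_Y = 4/1 = 4 units of Y
Opportunity cost of X for Country B = hours_X / hours_Y = 5/5 = 1 units of Y
Terms of trade must be between the two opportunity costs.
Range: 1 to 4

1 to 4


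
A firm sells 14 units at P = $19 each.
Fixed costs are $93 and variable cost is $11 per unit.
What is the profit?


Total Revenue = P * Q = 19 * 14 = $266
Total Cost = FC + VC*Q = 93 + 11*14 = $247
Profit = TR - TC = 266 - 247 = $19

$19


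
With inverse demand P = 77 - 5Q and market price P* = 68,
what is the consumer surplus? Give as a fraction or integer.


Maximum willingness to pay (at Q=0): P_max = 77
Quantity demanded at P* = 68:
Q* = (77 - 68)/5 = 9/5
CS = (1/2) * Q* * (P_max - P*)
CS = (1/2) * 9/5 * (77 - 68)
CS = (1/2) * 9/5 * 9 = 81/10

81/10


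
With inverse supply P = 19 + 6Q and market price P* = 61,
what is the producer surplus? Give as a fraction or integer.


Minimum supply price (at Q=0): P_min = 19
Quantity supplied at P* = 61:
Q* = (61 - 19)/6 = 7
PS = (1/2) * Q* * (P* - P_min)
PS = (1/2) * 7 * (61 - 19)
PS = (1/2) * 7 * 42 = 147

147


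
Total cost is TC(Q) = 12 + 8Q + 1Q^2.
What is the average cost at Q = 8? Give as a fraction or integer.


TC(8) = 12 + 8*8 + 1*8^2
TC(8) = 12 + 64 + 64 = 140
AC = TC/Q = 140/8 = 35/2

35/2


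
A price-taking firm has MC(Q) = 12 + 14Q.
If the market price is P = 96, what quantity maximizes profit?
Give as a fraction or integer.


In perfect competition, profit is maximized where P = MC.
96 = 12 + 14Q
84 = 14Q
Q* = 84/14 = 6

6


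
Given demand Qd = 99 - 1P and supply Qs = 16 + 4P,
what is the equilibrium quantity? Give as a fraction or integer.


First find equilibrium price:
99 - 1P = 16 + 4P
P* = 83/5 = 83/5
Then substitute into demand:
Q* = 99 - 1 * 83/5 = 412/5

412/5


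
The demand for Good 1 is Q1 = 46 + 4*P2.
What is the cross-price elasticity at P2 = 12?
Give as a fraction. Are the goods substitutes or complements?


dQ1/dP2 = 4
At P2 = 12: Q1 = 46 + 4*12 = 94
Exy = (dQ1/dP2)(P2/Q1) = 4 * 12 / 94 = 24/47
Since Exy > 0, the goods are substitutes.

24/47 (substitutes)


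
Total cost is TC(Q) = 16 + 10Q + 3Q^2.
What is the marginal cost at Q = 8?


MC = dTC/dQ = 10 + 2*3*Q
At Q = 8:
MC = 10 + 6*8
MC = 10 + 48 = 58

58


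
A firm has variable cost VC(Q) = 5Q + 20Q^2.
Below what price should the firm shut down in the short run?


AVC(Q) = VC(Q)/Q = 5 + 20Q
AVC is increasing in Q, so minimum AVC is at Q -> 0+.
Min AVC = 5
The firm should shut down if P < 5.

5


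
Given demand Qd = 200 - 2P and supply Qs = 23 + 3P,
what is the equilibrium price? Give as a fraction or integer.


At equilibrium, Qd = Qs.
200 - 2P = 23 + 3P
200 - 23 = 2P + 3P
177 = 5P
P* = 177/5 = 177/5

177/5


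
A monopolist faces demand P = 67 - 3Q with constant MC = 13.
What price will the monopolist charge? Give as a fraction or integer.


MR = 67 - 6Q
Set MR = MC: 67 - 6Q = 13
Q* = 9
Substitute into demand:
P* = 67 - 3*9 = 40

40


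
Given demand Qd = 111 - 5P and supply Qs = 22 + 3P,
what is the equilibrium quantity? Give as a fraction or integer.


First find equilibrium price:
111 - 5P = 22 + 3P
P* = 89/8 = 89/8
Then substitute into demand:
Q* = 111 - 5 * 89/8 = 443/8

443/8


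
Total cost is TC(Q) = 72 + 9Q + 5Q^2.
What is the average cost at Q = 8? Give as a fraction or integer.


TC(8) = 72 + 9*8 + 5*8^2
TC(8) = 72 + 72 + 320 = 464
AC = TC/Q = 464/8 = 58

58


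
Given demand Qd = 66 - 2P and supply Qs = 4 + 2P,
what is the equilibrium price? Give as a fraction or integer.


At equilibrium, Qd = Qs.
66 - 2P = 4 + 2P
66 - 4 = 2P + 2P
62 = 4P
P* = 62/4 = 31/2

31/2


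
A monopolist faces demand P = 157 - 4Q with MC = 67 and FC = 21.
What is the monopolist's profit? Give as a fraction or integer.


MR = MC: 157 - 8Q = 67
Q* = 45/4
P* = 157 - 4*45/4 = 112
Profit = (P* - MC)*Q* - FC
= (112 - 67)*45/4 - 21
= 45*45/4 - 21
= 2025/4 - 21 = 1941/4

1941/4


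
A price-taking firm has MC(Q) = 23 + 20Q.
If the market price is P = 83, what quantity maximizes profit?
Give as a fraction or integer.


In perfect competition, profit is maximized where P = MC.
83 = 23 + 20Q
60 = 20Q
Q* = 60/20 = 3

3


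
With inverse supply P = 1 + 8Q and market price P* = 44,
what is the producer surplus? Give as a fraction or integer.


Minimum supply price (at Q=0): P_min = 1
Quantity supplied at P* = 44:
Q* = (44 - 1)/8 = 43/8
PS = (1/2) * Q* * (P* - P_min)
PS = (1/2) * 43/8 * (44 - 1)
PS = (1/2) * 43/8 * 43 = 1849/16

1849/16


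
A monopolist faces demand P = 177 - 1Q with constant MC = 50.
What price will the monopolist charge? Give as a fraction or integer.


MR = 177 - 2Q
Set MR = MC: 177 - 2Q = 50
Q* = 127/2
Substitute into demand:
P* = 177 - 1*127/2 = 227/2

227/2


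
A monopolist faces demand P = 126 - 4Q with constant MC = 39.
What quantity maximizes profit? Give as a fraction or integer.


TR = P*Q = (126 - 4Q)Q = 126Q - 4Q^2
MR = dTR/dQ = 126 - 8Q
Set MR = MC:
126 - 8Q = 39
87 = 8Q
Q* = 87/8 = 87/8

87/8


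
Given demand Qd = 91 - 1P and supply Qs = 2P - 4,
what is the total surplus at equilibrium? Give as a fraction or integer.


Find equilibrium: 91 - 1P = 2P - 4
91 + 4 = 3P
P* = 95/3 = 95/3
Q* = 2*95/3 - 4 = 178/3
Inverse demand: P = 91 - Q/1, so P_max = 91
Inverse supply: P = 2 + Q/2, so P_min = 2
CS = (1/2) * 178/3 * (91 - 95/3) = 15842/9
PS = (1/2) * 178/3 * (95/3 - 2) = 7921/9
TS = CS + PS = 15842/9 + 7921/9 = 7921/3

7921/3


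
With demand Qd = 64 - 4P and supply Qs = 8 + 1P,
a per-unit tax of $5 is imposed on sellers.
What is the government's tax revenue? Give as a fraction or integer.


With tax on sellers, new supply: Qs' = 8 + 1(P - 5)
= 3 + 1P
New equilibrium quantity:
Q_new = 76/5
Tax revenue = tax * Q_new = 5 * 76/5 = 76

76


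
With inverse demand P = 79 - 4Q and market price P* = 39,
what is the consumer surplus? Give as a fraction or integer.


Maximum willingness to pay (at Q=0): P_max = 79
Quantity demanded at P* = 39:
Q* = (79 - 39)/4 = 10
CS = (1/2) * Q* * (P_max - P*)
CS = (1/2) * 10 * (79 - 39)
CS = (1/2) * 10 * 40 = 200

200


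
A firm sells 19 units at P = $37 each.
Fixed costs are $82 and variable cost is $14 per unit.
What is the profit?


Total Revenue = P * Q = 37 * 19 = $703
Total Cost = FC + VC*Q = 82 + 14*19 = $348
Profit = TR - TC = 703 - 348 = $355

$355


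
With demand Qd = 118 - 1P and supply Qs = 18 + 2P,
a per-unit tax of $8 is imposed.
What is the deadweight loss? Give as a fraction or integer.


Pre-tax equilibrium quantity: Q* = 254/3
Post-tax equilibrium quantity: Q_tax = 238/3
Reduction in quantity: Q* - Q_tax = 16/3
DWL = (1/2) * tax * (Q* - Q_tax)
DWL = (1/2) * 8 * 16/3 = 64/3

64/3


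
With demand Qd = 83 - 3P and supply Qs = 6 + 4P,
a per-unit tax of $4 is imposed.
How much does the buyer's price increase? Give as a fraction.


With a per-unit tax, the buyer's price increase depends on relative slopes.
Supply slope: d = 4, Demand slope: b = 3
Buyer's price increase = d * tax / (b + d)
= 4 * 4 / (3 + 4)
= 16 / 7 = 16/7

16/7


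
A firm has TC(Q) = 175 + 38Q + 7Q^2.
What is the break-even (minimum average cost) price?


AC(Q) = 175/Q + 38 + 7Q
To minimize: dAC/dQ = -175/Q^2 + 7 = 0
Q^2 = 175/7 = 25
Q* = 5
Min AC = 175/5 + 38 + 7*5
Min AC = 35 + 38 + 35 = 108

108


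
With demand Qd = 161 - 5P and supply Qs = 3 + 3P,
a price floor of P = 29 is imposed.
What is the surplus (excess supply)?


At P = 29:
Qd = 161 - 5*29 = 16
Qs = 3 + 3*29 = 90
Surplus = Qs - Qd = 90 - 16 = 74

74


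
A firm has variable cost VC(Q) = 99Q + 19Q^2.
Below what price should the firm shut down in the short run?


AVC(Q) = VC(Q)/Q = 99 + 19Q
AVC is increasing in Q, so minimum AVC is at Q -> 0+.
Min AVC = 99
The firm should shut down if P < 99.

99


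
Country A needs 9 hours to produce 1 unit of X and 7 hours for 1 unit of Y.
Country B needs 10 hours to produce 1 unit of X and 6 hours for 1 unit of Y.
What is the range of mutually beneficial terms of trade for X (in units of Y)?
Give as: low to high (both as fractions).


Opportunity cost of X for Country A = hours_X / hours_Y = 9/7 = 9/7 units of Y
Opportunity cost of X for Country B = hours_X / hours_Y = 10/6 = 5/3 units of Y
Terms of trade must be between the two opportunity costs.
Range: 9/7 to 5/3

9/7 to 5/3


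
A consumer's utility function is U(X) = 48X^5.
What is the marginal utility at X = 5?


MU = dU/dX = 48*5*X^(5-1)
MU = 240*X^4
At X = 5:
MU = 240 * 5^4
MU = 240 * 625 = 150000

150000


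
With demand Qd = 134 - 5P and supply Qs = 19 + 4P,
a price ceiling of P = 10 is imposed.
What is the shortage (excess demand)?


At P = 10:
Qd = 134 - 5*10 = 84
Qs = 19 + 4*10 = 59
Shortage = Qd - Qs = 84 - 59 = 25

25


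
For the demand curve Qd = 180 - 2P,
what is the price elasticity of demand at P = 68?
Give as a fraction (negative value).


dQ/dP = -2
At P = 68: Q = 180 - 2*68 = 44
E = (dQ/dP)(P/Q) = (-2)(68/44) = -34/11

-34/11


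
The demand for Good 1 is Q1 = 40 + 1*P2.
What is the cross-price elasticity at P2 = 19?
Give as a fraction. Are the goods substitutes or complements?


dQ1/dP2 = 1
At P2 = 19: Q1 = 40 + 1*19 = 59
Exy = (dQ1/dP2)(P2/Q1) = 1 * 19 / 59 = 19/59
Since Exy > 0, the goods are substitutes.

19/59 (substitutes)


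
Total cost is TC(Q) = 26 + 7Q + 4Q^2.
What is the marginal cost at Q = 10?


MC = dTC/dQ = 7 + 2*4*Q
At Q = 10:
MC = 7 + 8*10
MC = 7 + 80 = 87

87


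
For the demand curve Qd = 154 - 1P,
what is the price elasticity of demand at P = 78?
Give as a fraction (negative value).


dQ/dP = -1
At P = 78: Q = 154 - 1*78 = 76
E = (dQ/dP)(P/Q) = (-1)(78/76) = -39/38

-39/38


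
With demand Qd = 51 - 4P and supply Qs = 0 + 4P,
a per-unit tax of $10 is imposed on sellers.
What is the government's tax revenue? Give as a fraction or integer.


With tax on sellers, new supply: Qs' = 0 + 4(P - 10)
= 4P - 40
New equilibrium quantity:
Q_new = 11/2
Tax revenue = tax * Q_new = 10 * 11/2 = 55

55


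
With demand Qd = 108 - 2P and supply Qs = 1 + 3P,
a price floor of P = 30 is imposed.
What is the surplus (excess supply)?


At P = 30:
Qd = 108 - 2*30 = 48
Qs = 1 + 3*30 = 91
Surplus = Qs - Qd = 91 - 48 = 43

43


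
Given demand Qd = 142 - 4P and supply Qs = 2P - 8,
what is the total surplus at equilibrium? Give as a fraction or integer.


Find equilibrium: 142 - 4P = 2P - 8
142 + 8 = 6P
P* = 150/6 = 25
Q* = 2*25 - 8 = 42
Inverse demand: P = 71/2 - Q/4, so P_max = 71/2
Inverse supply: P = 4 + Q/2, so P_min = 4
CS = (1/2) * 42 * (71/2 - 25) = 441/2
PS = (1/2) * 42 * (25 - 4) = 441
TS = CS + PS = 441/2 + 441 = 1323/2

1323/2


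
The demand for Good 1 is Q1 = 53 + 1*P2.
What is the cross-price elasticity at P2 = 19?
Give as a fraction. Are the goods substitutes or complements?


dQ1/dP2 = 1
At P2 = 19: Q1 = 53 + 1*19 = 72
Exy = (dQ1/dP2)(P2/Q1) = 1 * 19 / 72 = 19/72
Since Exy > 0, the goods are substitutes.

19/72 (substitutes)


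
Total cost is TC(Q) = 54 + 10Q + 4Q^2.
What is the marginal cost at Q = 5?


MC = dTC/dQ = 10 + 2*4*Q
At Q = 5:
MC = 10 + 8*5
MC = 10 + 40 = 50

50


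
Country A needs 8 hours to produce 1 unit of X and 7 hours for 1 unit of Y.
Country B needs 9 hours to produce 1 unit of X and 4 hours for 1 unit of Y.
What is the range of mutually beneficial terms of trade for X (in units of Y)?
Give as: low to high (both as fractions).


Opportunity cost of X for Country A = hours_X / hours_Y = 8/7 = 8/7 units of Y
Opportunity cost of X for Country B = hours_X / hours_Y = 9/4 = 9/4 units of Y
Terms of trade must be between the two opportunity costs.
Range: 8/7 to 9/4

8/7 to 9/4


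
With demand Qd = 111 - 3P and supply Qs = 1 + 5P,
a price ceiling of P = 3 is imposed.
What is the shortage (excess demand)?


At P = 3:
Qd = 111 - 3*3 = 102
Qs = 1 + 5*3 = 16
Shortage = Qd - Qs = 102 - 16 = 86

86


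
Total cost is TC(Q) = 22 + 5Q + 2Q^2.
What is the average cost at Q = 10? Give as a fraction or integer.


TC(10) = 22 + 5*10 + 2*10^2
TC(10) = 22 + 50 + 200 = 272
AC = TC/Q = 272/10 = 136/5

136/5


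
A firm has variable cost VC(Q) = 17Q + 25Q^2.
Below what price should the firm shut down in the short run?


AVC(Q) = VC(Q)/Q = 17 + 25Q
AVC is increasing in Q, so minimum AVC is at Q -> 0+.
Min AVC = 17
The firm should shut down if P < 17.

17


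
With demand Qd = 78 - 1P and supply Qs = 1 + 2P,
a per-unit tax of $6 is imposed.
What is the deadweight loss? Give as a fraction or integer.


Pre-tax equilibrium quantity: Q* = 157/3
Post-tax equilibrium quantity: Q_tax = 145/3
Reduction in quantity: Q* - Q_tax = 4
DWL = (1/2) * tax * (Q* - Q_tax)
DWL = (1/2) * 6 * 4 = 12

12


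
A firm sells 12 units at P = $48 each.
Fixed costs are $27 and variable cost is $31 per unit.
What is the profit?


Total Revenue = P * Q = 48 * 12 = $576
Total Cost = FC + VC*Q = 27 + 31*12 = $399
Profit = TR - TC = 576 - 399 = $177

$177


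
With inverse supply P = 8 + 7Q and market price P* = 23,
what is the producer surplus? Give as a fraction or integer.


Minimum supply price (at Q=0): P_min = 8
Quantity supplied at P* = 23:
Q* = (23 - 8)/7 = 15/7
PS = (1/2) * Q* * (P* - P_min)
PS = (1/2) * 15/7 * (23 - 8)
PS = (1/2) * 15/7 * 15 = 225/14

225/14


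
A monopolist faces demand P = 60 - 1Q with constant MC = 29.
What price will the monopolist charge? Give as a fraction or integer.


MR = 60 - 2Q
Set MR = MC: 60 - 2Q = 29
Q* = 31/2
Substitute into demand:
P* = 60 - 1*31/2 = 89/2

89/2


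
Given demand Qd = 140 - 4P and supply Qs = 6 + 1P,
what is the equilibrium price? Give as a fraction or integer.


At equilibrium, Qd = Qs.
140 - 4P = 6 + 1P
140 - 6 = 4P + 1P
134 = 5P
P* = 134/5 = 134/5

134/5


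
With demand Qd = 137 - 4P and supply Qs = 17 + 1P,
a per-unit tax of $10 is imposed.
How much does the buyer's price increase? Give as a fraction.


With a per-unit tax, the buyer's price increase depends on relative slopes.
Supply slope: d = 1, Demand slope: b = 4
Buyer's price increase = d * tax / (b + d)
= 1 * 10 / (4 + 1)
= 10 / 5 = 2

2


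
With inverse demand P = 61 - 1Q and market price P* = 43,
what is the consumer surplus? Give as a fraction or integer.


Maximum willingness to pay (at Q=0): P_max = 61
Quantity demanded at P* = 43:
Q* = (61 - 43)/1 = 18
CS = (1/2) * Q* * (P_max - P*)
CS = (1/2) * 18 * (61 - 43)
CS = (1/2) * 18 * 18 = 162

162


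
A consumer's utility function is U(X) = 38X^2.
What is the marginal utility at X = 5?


MU = dU/dX = 38*2*X^(2-1)
MU = 76*X^1
At X = 5:
MU = 76 * 5^1
MU = 76 * 5 = 380

380


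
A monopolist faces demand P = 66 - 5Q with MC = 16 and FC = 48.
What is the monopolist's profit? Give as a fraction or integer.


MR = MC: 66 - 10Q = 16
Q* = 5
P* = 66 - 5*5 = 41
Profit = (P* - MC)*Q* - FC
= (41 - 16)*5 - 48
= 25*5 - 48
= 125 - 48 = 77

77


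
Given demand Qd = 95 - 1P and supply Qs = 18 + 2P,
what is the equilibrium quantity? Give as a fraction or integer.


First find equilibrium price:
95 - 1P = 18 + 2P
P* = 77/3 = 77/3
Then substitute into demand:
Q* = 95 - 1 * 77/3 = 208/3

208/3


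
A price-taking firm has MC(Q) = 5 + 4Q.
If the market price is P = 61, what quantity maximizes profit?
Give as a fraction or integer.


In perfect competition, profit is maximized where P = MC.
61 = 5 + 4Q
56 = 4Q
Q* = 56/4 = 14

14


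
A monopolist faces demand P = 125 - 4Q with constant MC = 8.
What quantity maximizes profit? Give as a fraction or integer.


TR = P*Q = (125 - 4Q)Q = 125Q - 4Q^2
MR = dTR/dQ = 125 - 8Q
Set MR = MC:
125 - 8Q = 8
117 = 8Q
Q* = 117/8 = 117/8

117/8


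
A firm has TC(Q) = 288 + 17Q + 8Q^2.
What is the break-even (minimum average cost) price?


AC(Q) = 288/Q + 17 + 8Q
To minimize: dAC/dQ = -288/Q^2 + 8 = 0
Q^2 = 288/8 = 36
Q* = 6
Min AC = 288/6 + 17 + 8*6
Min AC = 48 + 17 + 48 = 113

113


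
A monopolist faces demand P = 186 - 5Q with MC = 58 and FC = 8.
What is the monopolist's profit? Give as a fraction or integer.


MR = MC: 186 - 10Q = 58
Q* = 64/5
P* = 186 - 5*64/5 = 122
Profit = (P* - MC)*Q* - FC
= (122 - 58)*64/5 - 8
= 64*64/5 - 8
= 4096/5 - 8 = 4056/5

4056/5


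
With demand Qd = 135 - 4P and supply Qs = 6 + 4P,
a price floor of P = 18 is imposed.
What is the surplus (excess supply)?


At P = 18:
Qd = 135 - 4*18 = 63
Qs = 6 + 4*18 = 78
Surplus = Qs - Qd = 78 - 63 = 15

15


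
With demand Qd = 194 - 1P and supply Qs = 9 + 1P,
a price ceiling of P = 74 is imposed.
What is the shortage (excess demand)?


At P = 74:
Qd = 194 - 1*74 = 120
Qs = 9 + 1*74 = 83
Shortage = Qd - Qs = 120 - 83 = 37

37


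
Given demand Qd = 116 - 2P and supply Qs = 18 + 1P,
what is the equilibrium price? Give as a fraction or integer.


At equilibrium, Qd = Qs.
116 - 2P = 18 + 1P
116 - 18 = 2P + 1P
98 = 3P
P* = 98/3 = 98/3

98/3


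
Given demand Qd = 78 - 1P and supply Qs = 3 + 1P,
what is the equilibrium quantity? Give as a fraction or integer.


First find equilibrium price:
78 - 1P = 3 + 1P
P* = 75/2 = 75/2
Then substitute into demand:
Q* = 78 - 1 * 75/2 = 81/2

81/2


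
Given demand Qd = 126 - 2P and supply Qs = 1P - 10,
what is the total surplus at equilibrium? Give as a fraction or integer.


Find equilibrium: 126 - 2P = 1P - 10
126 + 10 = 3P
P* = 136/3 = 136/3
Q* = 1*136/3 - 10 = 106/3
Inverse demand: P = 63 - Q/2, so P_max = 63
Inverse supply: P = 10 + Q/1, so P_min = 10
CS = (1/2) * 106/3 * (63 - 136/3) = 2809/9
PS = (1/2) * 106/3 * (136/3 - 10) = 5618/9
TS = CS + PS = 2809/9 + 5618/9 = 2809/3

2809/3


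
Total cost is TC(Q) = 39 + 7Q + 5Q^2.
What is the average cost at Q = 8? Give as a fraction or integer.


TC(8) = 39 + 7*8 + 5*8^2
TC(8) = 39 + 56 + 320 = 415
AC = TC/Q = 415/8 = 415/8

415/8


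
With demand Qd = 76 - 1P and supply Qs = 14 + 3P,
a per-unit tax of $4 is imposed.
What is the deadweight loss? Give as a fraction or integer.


Pre-tax equilibrium quantity: Q* = 121/2
Post-tax equilibrium quantity: Q_tax = 115/2
Reduction in quantity: Q* - Q_tax = 3
DWL = (1/2) * tax * (Q* - Q_tax)
DWL = (1/2) * 4 * 3 = 6

6


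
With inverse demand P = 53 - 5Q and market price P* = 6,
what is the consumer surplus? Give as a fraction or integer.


Maximum willingness to pay (at Q=0): P_max = 53
Quantity demanded at P* = 6:
Q* = (53 - 6)/5 = 47/5
CS = (1/2) * Q* * (P_max - P*)
CS = (1/2) * 47/5 * (53 - 6)
CS = (1/2) * 47/5 * 47 = 2209/10

2209/10


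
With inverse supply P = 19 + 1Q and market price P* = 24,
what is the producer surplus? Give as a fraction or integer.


Minimum supply price (at Q=0): P_min = 19
Quantity supplied at P* = 24:
Q* = (24 - 19)/1 = 5
PS = (1/2) * Q* * (P* - P_min)
PS = (1/2) * 5 * (24 - 19)
PS = (1/2) * 5 * 5 = 25/2

25/2


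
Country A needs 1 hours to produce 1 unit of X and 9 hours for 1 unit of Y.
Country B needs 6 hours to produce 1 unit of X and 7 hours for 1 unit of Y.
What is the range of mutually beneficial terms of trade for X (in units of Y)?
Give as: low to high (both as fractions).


Opportunity cost of X for Country A = hours_X / hours_Y = 1/9 = 1/9 units of Y
Opportunity cost of X for Country B = hours_X / hours_Y = 6/7 = 6/7 units of Y
Terms of trade must be between the two opportunity costs.
Range: 1/9 to 6/7

1/9 to 6/7


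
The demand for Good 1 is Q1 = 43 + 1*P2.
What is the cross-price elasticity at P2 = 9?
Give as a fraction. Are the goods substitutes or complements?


dQ1/dP2 = 1
At P2 = 9: Q1 = 43 + 1*9 = 52
Exy = (dQ1/dP2)(P2/Q1) = 1 * 9 / 52 = 9/52
Since Exy > 0, the goods are substitutes.

9/52 (substitutes)


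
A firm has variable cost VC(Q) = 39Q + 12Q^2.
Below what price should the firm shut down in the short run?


AVC(Q) = VC(Q)/Q = 39 + 12Q
AVC is increasing in Q, so minimum AVC is at Q -> 0+.
Min AVC = 39
The firm should shut down if P < 39.

39


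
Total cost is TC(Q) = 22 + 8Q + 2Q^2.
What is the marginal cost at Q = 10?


MC = dTC/dQ = 8 + 2*2*Q
At Q = 10:
MC = 8 + 4*10
MC = 8 + 40 = 48

48


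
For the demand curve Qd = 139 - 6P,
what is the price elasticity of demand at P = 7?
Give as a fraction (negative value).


dQ/dP = -6
At P = 7: Q = 139 - 6*7 = 97
E = (dQ/dP)(P/Q) = (-6)(7/97) = -42/97

-42/97


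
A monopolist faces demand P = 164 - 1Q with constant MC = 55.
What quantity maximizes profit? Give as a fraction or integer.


TR = P*Q = (164 - 1Q)Q = 164Q - 1Q^2
MR = dTR/dQ = 164 - 2Q
Set MR = MC:
164 - 2Q = 55
109 = 2Q
Q* = 109/2 = 109/2

109/2


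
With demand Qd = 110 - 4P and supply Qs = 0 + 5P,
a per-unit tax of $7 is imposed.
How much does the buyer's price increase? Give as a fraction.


With a per-unit tax, the buyer's price increase depends on relative slopes.
Supply slope: d = 5, Demand slope: b = 4
Buyer's price increase = d * tax / (b + d)
= 5 * 7 / (4 + 5)
= 35 / 9 = 35/9

35/9


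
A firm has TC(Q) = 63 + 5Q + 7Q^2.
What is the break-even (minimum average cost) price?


AC(Q) = 63/Q + 5 + 7Q
To minimize: dAC/dQ = -63/Q^2 + 7 = 0
Q^2 = 63/7 = 9
Q* = 3
Min AC = 63/3 + 5 + 7*3
Min AC = 21 + 5 + 21 = 47

47


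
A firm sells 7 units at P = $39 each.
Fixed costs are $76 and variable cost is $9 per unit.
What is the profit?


Total Revenue = P * Q = 39 * 7 = $273
Total Cost = FC + VC*Q = 76 + 9*7 = $139
Profit = TR - TC = 273 - 139 = $134

$134


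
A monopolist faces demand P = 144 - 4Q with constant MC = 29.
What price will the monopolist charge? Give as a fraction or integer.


MR = 144 - 8Q
Set MR = MC: 144 - 8Q = 29
Q* = 115/8
Substitute into demand:
P* = 144 - 4*115/8 = 173/2

173/2


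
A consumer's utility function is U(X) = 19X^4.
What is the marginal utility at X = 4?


MU = dU/dX = 19*4*X^(4-1)
MU = 76*X^3
At X = 4:
MU = 76 * 4^3
MU = 76 * 64 = 4864

4864


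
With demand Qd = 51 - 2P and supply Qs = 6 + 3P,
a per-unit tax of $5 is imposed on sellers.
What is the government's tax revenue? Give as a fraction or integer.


With tax on sellers, new supply: Qs' = 6 + 3(P - 5)
= 3P - 9
New equilibrium quantity:
Q_new = 27
Tax revenue = tax * Q_new = 5 * 27 = 135

135


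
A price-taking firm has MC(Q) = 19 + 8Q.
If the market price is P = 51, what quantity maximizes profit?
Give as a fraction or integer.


In perfect competition, profit is maximized where P = MC.
51 = 19 + 8Q
32 = 8Q
Q* = 32/8 = 4

4


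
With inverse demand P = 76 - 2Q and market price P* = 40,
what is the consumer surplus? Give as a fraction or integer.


Maximum willingness to pay (at Q=0): P_max = 76
Quantity demanded at P* = 40:
Q* = (76 - 40)/2 = 18
CS = (1/2) * Q* * (P_max - P*)
CS = (1/2) * 18 * (76 - 40)
CS = (1/2) * 18 * 36 = 324

324


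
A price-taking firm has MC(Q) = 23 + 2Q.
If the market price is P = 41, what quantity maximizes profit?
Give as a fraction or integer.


In perfect competition, profit is maximized where P = MC.
41 = 23 + 2Q
18 = 2Q
Q* = 18/2 = 9

9


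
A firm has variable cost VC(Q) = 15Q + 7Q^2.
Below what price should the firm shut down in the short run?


AVC(Q) = VC(Q)/Q = 15 + 7Q
AVC is increasing in Q, so minimum AVC is at Q -> 0+.
Min AVC = 15
The firm should shut down if P < 15.

15


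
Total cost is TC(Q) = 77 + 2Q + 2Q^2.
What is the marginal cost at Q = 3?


MC = dTC/dQ = 2 + 2*2*Q
At Q = 3:
MC = 2 + 4*3
MC = 2 + 12 = 14

14


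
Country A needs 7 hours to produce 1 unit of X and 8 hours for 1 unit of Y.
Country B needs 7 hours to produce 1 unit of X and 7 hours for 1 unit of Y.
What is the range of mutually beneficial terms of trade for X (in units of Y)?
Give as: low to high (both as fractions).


Opportunity cost of X for Country A = hours_X / hours_Y = 7/8 = 7/8 units of Y
Opportunity cost of X for Country B = hours_X / hours_Y = 7/7 = 1 units of Y
Terms of trade must be between the two opportunity costs.
Range: 7/8 to 1

7/8 to 1


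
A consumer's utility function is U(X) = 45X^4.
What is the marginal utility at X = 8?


MU = dU/dX = 45*4*X^(4-1)
MU = 180*X^3
At X = 8:
MU = 180 * 8^3
MU = 180 * 512 = 92160

92160


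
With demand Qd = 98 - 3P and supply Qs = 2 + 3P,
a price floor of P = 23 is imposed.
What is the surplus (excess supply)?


At P = 23:
Qd = 98 - 3*23 = 29
Qs = 2 + 3*23 = 71
Surplus = Qs - Qd = 71 - 29 = 42

42


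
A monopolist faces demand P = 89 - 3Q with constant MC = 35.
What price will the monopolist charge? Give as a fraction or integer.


MR = 89 - 6Q
Set MR = MC: 89 - 6Q = 35
Q* = 9
Substitute into demand:
P* = 89 - 3*9 = 62

62


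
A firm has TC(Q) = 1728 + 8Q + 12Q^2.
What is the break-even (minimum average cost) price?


AC(Q) = 1728/Q + 8 + 12Q
To minimize: dAC/dQ = -1728/Q^2 + 12 = 0
Q^2 = 1728/12 = 144
Q* = 12
Min AC = 1728/12 + 8 + 12*12
Min AC = 144 + 8 + 144 = 296

296


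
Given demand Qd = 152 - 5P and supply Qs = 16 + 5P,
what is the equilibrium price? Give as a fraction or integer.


At equilibrium, Qd = Qs.
152 - 5P = 16 + 5P
152 - 16 = 5P + 5P
136 = 10P
P* = 136/10 = 68/5

68/5


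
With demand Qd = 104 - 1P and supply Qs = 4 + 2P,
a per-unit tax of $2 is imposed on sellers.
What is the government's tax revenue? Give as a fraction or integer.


With tax on sellers, new supply: Qs' = 4 + 2(P - 2)
= 0 + 2P
New equilibrium quantity:
Q_new = 208/3
Tax revenue = tax * Q_new = 2 * 208/3 = 416/3

416/3


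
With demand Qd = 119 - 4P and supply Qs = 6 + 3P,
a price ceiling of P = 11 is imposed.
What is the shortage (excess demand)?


At P = 11:
Qd = 119 - 4*11 = 75
Qs = 6 + 3*11 = 39
Shortage = Qd - Qs = 75 - 39 = 36

36


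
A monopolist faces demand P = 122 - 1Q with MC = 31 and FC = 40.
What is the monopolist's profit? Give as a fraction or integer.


MR = MC: 122 - 2Q = 31
Q* = 91/2
P* = 122 - 1*91/2 = 153/2
Profit = (P* - MC)*Q* - FC
= (153/2 - 31)*91/2 - 40
= 91/2*91/2 - 40
= 8281/4 - 40 = 8121/4

8121/4


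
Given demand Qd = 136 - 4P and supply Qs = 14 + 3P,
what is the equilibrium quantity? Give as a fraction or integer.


First find equilibrium price:
136 - 4P = 14 + 3P
P* = 122/7 = 122/7
Then substitute into demand:
Q* = 136 - 4 * 122/7 = 464/7

464/7


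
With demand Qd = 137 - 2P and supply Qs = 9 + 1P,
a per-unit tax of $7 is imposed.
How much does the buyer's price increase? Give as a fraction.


With a per-unit tax, the buyer's price increase depends on relative slopes.
Supply slope: d = 1, Demand slope: b = 2
Buyer's price increase = d * tax / (b + d)
= 1 * 7 / (2 + 1)
= 7 / 3 = 7/3

7/3


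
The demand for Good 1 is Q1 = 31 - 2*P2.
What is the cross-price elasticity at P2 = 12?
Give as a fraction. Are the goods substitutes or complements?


dQ1/dP2 = -2
At P2 = 12: Q1 = 31 - 2*12 = 7
Exy = (dQ1/dP2)(P2/Q1) = -2 * 12 / 7 = -24/7
Since Exy < 0, the goods are complements.

-24/7 (complements)


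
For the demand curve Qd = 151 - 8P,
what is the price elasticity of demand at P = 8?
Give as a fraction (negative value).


dQ/dP = -8
At P = 8: Q = 151 - 8*8 = 87
E = (dQ/dP)(P/Q) = (-8)(8/87) = -64/87

-64/87


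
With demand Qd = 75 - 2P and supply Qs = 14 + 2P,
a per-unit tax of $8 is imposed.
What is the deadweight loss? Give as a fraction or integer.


Pre-tax equilibrium quantity: Q* = 89/2
Post-tax equilibrium quantity: Q_tax = 73/2
Reduction in quantity: Q* - Q_tax = 8
DWL = (1/2) * tax * (Q* - Q_tax)
DWL = (1/2) * 8 * 8 = 32

32


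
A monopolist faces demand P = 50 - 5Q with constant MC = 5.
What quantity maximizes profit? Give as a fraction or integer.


TR = P*Q = (50 - 5Q)Q = 50Q - 5Q^2
MR = dTR/dQ = 50 - 10Q
Set MR = MC:
50 - 10Q = 5
45 = 10Q
Q* = 45/10 = 9/2

9/2


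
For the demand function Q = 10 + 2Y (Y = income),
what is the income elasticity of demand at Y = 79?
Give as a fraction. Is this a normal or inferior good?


dQ/dY = 2
At Y = 79: Q = 10 + 2*79 = 168
Ey = (dQ/dY)(Y/Q) = 2 * 79 / 168 = 79/84
Since Ey > 0, this is a normal good.

79/84 (normal good)


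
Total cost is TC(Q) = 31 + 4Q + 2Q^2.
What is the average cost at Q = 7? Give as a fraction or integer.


TC(7) = 31 + 4*7 + 2*7^2
TC(7) = 31 + 28 + 98 = 157
AC = TC/Q = 157/7 = 157/7

157/7


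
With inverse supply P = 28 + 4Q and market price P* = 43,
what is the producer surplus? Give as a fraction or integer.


Minimum supply price (at Q=0): P_min = 28
Quantity supplied at P* = 43:
Q* = (43 - 28)/4 = 15/4
PS = (1/2) * Q* * (P* - P_min)
PS = (1/2) * 15/4 * (43 - 28)
PS = (1/2) * 15/4 * 15 = 225/8

225/8


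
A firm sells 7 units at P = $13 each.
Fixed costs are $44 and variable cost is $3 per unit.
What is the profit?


Total Revenue = P * Q = 13 * 7 = $91
Total Cost = FC + VC*Q = 44 + 3*7 = $65
Profit = TR - TC = 91 - 65 = $26

$26


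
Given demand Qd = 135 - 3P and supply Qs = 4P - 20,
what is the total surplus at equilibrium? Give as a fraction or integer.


Find equilibrium: 135 - 3P = 4P - 20
135 + 20 = 7P
P* = 155/7 = 155/7
Q* = 4*155/7 - 20 = 480/7
Inverse demand: P = 45 - Q/3, so P_max = 45
Inverse supply: P = 5 + Q/4, so P_min = 5
CS = (1/2) * 480/7 * (45 - 155/7) = 38400/49
PS = (1/2) * 480/7 * (155/7 - 5) = 28800/49
TS = CS + PS = 38400/49 + 28800/49 = 9600/7

9600/7
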